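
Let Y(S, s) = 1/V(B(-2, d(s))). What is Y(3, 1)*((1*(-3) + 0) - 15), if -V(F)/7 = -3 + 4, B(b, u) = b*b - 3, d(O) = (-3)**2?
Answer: 18/7 ≈ 2.5714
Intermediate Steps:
d(O) = 9
B(b, u) = -3 + b**2 (B(b, u) = b**2 - 3 = -3 + b**2)
V(F) = -7 (V(F) = -7*(-3 + 4) = -7*1 = -7)
Y(S, s) = -1/7 (Y(S, s) = 1/(-7) = -1/7)
Y(3, 1)*((1*(-3) + 0) - 15) = -((1*(-3) + 0) - 15)/7 = -((-3 + 0) - 15)/7 = -(-3 - 15)/7 = -1/7*(-18) = 18/7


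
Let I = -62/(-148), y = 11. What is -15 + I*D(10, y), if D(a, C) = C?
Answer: -769/74 ≈ -10.392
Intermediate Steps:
I = 31/74 (I = -62*(-1/148) = 31/74 ≈ 0.41892)
-15 + I*D(10, y) = -15 + (31/74)*11 = -15 + 341/74 = -769/74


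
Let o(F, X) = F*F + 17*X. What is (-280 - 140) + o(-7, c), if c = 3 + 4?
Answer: -252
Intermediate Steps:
c = 7
o(F, X) = F² + 17*X
(-280 - 140) + o(-7, c) = (-280 - 140) + ((-7)² + 17*7) = -420 + (49 + 119) = -420 + 168 = -252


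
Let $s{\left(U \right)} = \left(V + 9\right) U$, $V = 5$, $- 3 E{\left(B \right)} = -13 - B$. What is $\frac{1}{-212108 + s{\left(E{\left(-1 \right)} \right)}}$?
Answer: $- \frac{1}{212052} \approx -4.7158 \cdot 10^{-6}$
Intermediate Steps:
$E{\left(B \right)} = \frac{13}{3} + \frac{B}{3}$ ($E{\left(B \right)} = - \frac{-13 - B}{3} = \frac{13}{3} + \frac{B}{3}$)
$s{\left(U \right)} = 14 U$ ($s{\left(U \right)} = \left(5 + 9\right) U = 14 U$)
$\frac{1}{-212108 + s{\left(E{\left(-1 \right)} \right)}} = \frac{1}{-212108 + 14 \left(\frac{13}{3} + \frac{1}{3} \left(-1\right)\right)} = \frac{1}{-212108 + 14 \left(\frac{13}{3} - \frac{1}{3}\right)} = \frac{1}{-212108 + 14 \cdot 4} = \frac{1}{-212108 + 56} = \frac{1}{-212052} = - \frac{1}{212052}$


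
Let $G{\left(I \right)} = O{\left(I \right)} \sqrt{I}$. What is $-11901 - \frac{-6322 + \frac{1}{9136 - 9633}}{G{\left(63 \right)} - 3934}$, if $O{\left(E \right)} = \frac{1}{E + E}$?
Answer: $- \frac{3295867132150221}{276902961481} - \frac{18852210 \sqrt{7}}{1938320730367} \approx -11903.0$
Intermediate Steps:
$O{\left(E \right)} = \frac{1}{2 E}$
$G{\left(I \right)} = \frac{1}{2 \sqrt{I}}$ ($G{\left(I \right)} = \frac{1}{2 I} \sqrt{I} = \frac{1}{2 \sqrt{I}}$)
$-11901 - \frac{-6322 + \frac{1}{9136 - 9633}}{G{\left(63 \right)} - 3934} = -11901 - \frac{-6322 + \frac{1}{9136 - 9633}}{\frac{1}{2 \cdot 3 \sqrt{7}} - 3934} = -11901 - \frac{-6322 + \frac{1}{-497}}{\frac{\frac{1}{21} \sqrt{7}}{2} - 3934} = -11901 - \frac{-6322 - \frac{1}{497}}{\frac{\sqrt{7}}{42} - 3934} = -11901 - - \frac{3142035}{497 \left(-3934 + \frac{\sqrt{7}}{42}\right)} = -11901 + \frac{3142035}{497 \left(-3934 + \frac{\sqrt{7}}{42}\right)}$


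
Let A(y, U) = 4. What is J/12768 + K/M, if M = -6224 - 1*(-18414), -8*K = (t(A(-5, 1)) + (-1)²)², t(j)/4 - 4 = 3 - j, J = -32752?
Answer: -99879151/38910480 ≈ -2.5669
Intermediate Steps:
t(j) = 28 - 4*j (t(j) = 16 + 4*(3 - j) = 16 + (12 - 4*j) = 28 - 4*j)
K = -169/8 (K = -((28 - 4*4) + (-1)²)²/8 = -((28 - 16) + 1)²/8 = -(12 + 1)²/8 = -⅛*13² = -⅛*169 = -169/8 ≈ -21.125)
M = 12190 (M = -6224 + 18414 = 12190)
J/12768 + K/M = -32752/12768 - 169/8/12190 = -32752*1/12768 - 169/8*1/12190 = -2047/798 - 169/97520 = -99879151/38910480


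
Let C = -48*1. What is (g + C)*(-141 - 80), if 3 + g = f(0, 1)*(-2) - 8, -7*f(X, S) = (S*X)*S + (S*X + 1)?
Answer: 90831/7 ≈ 12976.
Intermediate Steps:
f(X, S) = -⅐ - S*X/7 - X*S²/7 (f(X, S) = -((S*X)*S + (S*X + 1))/7 = -(X*S² + (1 + S*X))/7 = -(1 + S*X + X*S²)/7 = -⅐ - S*X/7 - X*S²/7)
C = -48
g = -75/7 (g = -3 + ((-⅐ - ⅐*1*0 - ⅐*0*1²)*(-2) - 8) = -3 + ((-⅐ + 0 - ⅐*0*1)*(-2) - 8) = -3 + ((-⅐ + 0 + 0)*(-2) - 8) = -3 + (-⅐*(-2) - 8) = -3 + (2/7 - 8) = -3 - 54/7 = -75/7 ≈ -10.714)
(g + C)*(-141 - 80) = (-75/7 - 48)*(-141 - 80) = -411/7*(-221) = 90831/7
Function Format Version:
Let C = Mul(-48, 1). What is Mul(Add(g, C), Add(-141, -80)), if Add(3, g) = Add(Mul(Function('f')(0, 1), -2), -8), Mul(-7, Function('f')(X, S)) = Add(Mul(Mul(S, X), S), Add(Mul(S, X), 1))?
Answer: Rational(90831, 7) ≈ 12976.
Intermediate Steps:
Function('f')(X, S) = Add(Rational(-1, 7), Mul(Rational(-1, 7), S, X), Mul(Rational(-1, 7), X, Pow(S, 2))) (Function('f')(X, S) = Mul(Rational(-1, 7), Add(Mul(Mul(S, X), S), Add(Mul(S, X), 1))) = Mul(Rational(-1, 7), Add(Mul(X, Pow(S, 2)), Add(1, Mul(S, X)))) = Mul(Rational(-1, 7), Add(1, Mul(S, X), Mul(X, Pow(S, 2)))) = Add(Rational(-1, 7), Mul(Rational(-1, 7), S, X), Mul(Rational(-1, 7), X, Pow(S, 2))))
C = -48
g = Rational(-75, 7) (g = Add(-3, Add(Mul(Add(Rational(-1, 7), Mul(Rational(-1, 7), 1, 0), Mul(Rational(-1, 7), 0, Pow(1, 2))), -2), -8)) = Add(-3, Add(Mul(Add(Rational(-1, 7), 0, Mul(Rational(-1, 7), 0, 1)), -2), -8)) = Add(-3, Add(Mul(Add(Rational(-1, 7), 0, 0), -2), -8)) = Add(-3, Add(Mul(Rational(-1, 7), -2), -8)) = Add(-3, Add(Rational(2, 7), -8)) = Add(-3, Rational(-54, 7)) = Rational(-75, 7) ≈ -10.714)
Mul(Add(g, C), Add(-141, -80)) = Mul(Add(Rational(-75, 7), -48), Add(-141, -80)) = Mul(Rational(-411, 7), -221) = Rational(90831, 7)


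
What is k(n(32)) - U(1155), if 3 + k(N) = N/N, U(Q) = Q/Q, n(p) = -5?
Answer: -3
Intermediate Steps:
U(Q) = 1
k(N) = -2 (k(N) = -3 + N/N = -3 + 1 = -2)
k(n(32)) - U(1155) = -2 - 1*1 = -2 - 1 = -3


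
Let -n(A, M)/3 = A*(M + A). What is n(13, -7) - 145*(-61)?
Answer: 8611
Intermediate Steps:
n(A, M) = -3*A*(A + M) (n(A, M) = -3*A*(M + A) = -3*A*(A + M))
n(13, -7) - 145*(-61) = -3*13*(13 - 7) - 145*(-61) = -3*13*6 + 8845 = -234 + 8845 = 8611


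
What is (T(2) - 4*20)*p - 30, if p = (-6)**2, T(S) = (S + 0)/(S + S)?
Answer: -2892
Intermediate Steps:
T(S) = 1/2 (T(S) = S/((2*S)) = S*(1/(2*S)) = 1/2)
p = 36
(T(2) - 4*20)*p - 30 = (1/2 - 4*20)*36 - 30 = (1/2 - 1*80)*36 - 30 = (1/2 - 80)*36 - 30 = -159/2*36 - 30 = -2862 - 30 = -2892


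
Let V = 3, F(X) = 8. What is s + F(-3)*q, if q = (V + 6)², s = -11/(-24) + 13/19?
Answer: 296009/456 ≈ 649.14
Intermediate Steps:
s = 521/456 (s = -11*(-1/24) + 13*(1/19) = 11/24 + 13/19 = 521/456 ≈ 1.1425)
q = 81 (q = (3 + 6)² = 9² = 81)
s + F(-3)*q = 521/456 + 8*81 = 521/456 + 648 = 296009/456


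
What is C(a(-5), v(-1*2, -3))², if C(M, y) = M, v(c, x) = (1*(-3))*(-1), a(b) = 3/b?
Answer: 9/25 ≈ 0.36000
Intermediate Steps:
v(c, x) = 3 (v(c, x) = -3*(-1) = 3)
C(a(-5), v(-1*2, -3))² = (3/(-5))² = (3*(-⅕))² = (-⅗)² = 9/25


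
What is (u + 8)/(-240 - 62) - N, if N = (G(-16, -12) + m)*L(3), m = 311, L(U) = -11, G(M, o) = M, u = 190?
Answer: 489896/151 ≈ 3244.3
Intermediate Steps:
N = -3245 (N = (-16 + 311)*(-11) = 295*(-11) = -3245)
(u + 8)/(-240 - 62) - N = (190 + 8)/(-240 - 62) - 1*(-3245) = 198/(-302) + 3245 = 198*(-1/302) + 3245 = -99/151 + 3245 = 489896/151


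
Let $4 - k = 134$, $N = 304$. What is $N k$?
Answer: $-39520$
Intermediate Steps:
$k = -130$ ($k = 4 - 134 = -130$)
$N k = 304 \left(-130\right) = -39520$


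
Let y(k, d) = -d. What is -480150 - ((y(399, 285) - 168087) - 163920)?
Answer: -147858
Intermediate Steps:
-480150 - ((y(399, 285) - 168087) - 163920) = -480150 - ((-1*285 - 168087) - 163920) = -480150 - ((-285 - 168087) - 163920) = -480150 - (-168372 - 163920) = -480150 - 1*(-332292) = -480150 + 332292 = -147858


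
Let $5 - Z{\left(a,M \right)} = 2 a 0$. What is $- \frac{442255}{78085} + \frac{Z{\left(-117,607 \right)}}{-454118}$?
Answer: $- \frac{5738181329}{1013137258} \approx -5.6638$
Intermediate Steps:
$Z{\left(a,M \right)} = 5$ ($Z{\left(a,M \right)} = 5 - 2 a 0 = 5 - 0 = 5 + 0 = 5$)
$- \frac{442255}{78085} + \frac{Z{\left(-117,607 \right)}}{-454118} = - \frac{442255}{78085} + \frac{5}{-454118} = \left(-442255\right) \frac{1}{78085} + 5 \left(- \frac{1}{454118}\right) = - \frac{88451}{15617} - \frac{5}{454118} = - \frac{5738181329}{1013137258}$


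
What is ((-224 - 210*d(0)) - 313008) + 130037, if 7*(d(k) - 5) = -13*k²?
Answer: -184245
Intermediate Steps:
d(k) = 5 - 13*k²/7 (d(k) = 5 + (-13*k²)/7 = 5 - 13*k²/7)
((-224 - 210*d(0)) - 313008) + 130037 = ((-224 - 210*(5 - 13/7*0²)) - 313008) + 130037 = ((-224 - 210*(5 - 13/7*0)) - 313008) + 130037 = ((-224 - 210*(5 + 0)) - 313008) + 130037 = ((-224 - 210*5) - 313008) + 130037 = ((-224 - 1050) - 313008) + 130037 = (-1274 - 313008) + 130037 = -314282 + 130037 = -184245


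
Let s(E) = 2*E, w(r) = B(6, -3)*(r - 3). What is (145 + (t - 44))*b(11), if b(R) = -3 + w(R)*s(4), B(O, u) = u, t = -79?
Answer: -4290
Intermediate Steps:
w(r) = 9 - 3*r (w(r) = -3*(r - 3) = -3*(-3 + r) = 9 - 3*r)
b(R) = 69 - 24*R (b(R) = -3 + (9 - 3*R)*(2*4) = -3 + (9 - 3*R)*8 = -3 + (72 - 24*R) = 69 - 24*R)
(145 + (t - 44))*b(11) = (145 + (-79 - 44))*(69 - 24*11) = (145 - 123)*(69 - 264) = 22*(-195) = -4290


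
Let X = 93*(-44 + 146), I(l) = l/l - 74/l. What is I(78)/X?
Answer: 1/184977 ≈ 5.4061e-6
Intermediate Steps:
I(l) = 1 - 74/l
X = 9486 (X = 93*102 = 9486)
I(78)/X = ((-74 + 78)/78)/9486 = ((1/78)*4)*(1/9486) = (2/39)*(1/9486) = 1/184977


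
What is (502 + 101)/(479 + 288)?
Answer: 603/767 ≈ 0.78618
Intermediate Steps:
(502 + 101)/(479 + 288) = 603/767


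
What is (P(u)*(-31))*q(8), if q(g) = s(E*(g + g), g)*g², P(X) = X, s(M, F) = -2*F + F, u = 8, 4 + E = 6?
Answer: 126976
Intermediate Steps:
E = 2 (E = -4 + 6 = 2)
s(M, F) = -F
q(g) = -g³ (q(g) = (-g)*g² = -g³)
(P(u)*(-31))*q(8) = (8*(-31))*(-1*8³) = -(-248)*512 = -248*(-512) = 126976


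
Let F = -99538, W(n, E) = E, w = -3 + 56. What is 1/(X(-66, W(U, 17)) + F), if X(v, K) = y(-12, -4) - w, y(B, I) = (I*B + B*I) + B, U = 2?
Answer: -1/99507 ≈ -1.0050e-5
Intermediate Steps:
w = 53
y(B, I) = B + 2*B*I (y(B, I) = (B*I + B*I) + B = 2*B*I + B = B + 2*B*I)
X(v, K) = 31 (X(v, K) = -12*(1 + 2*(-4)) - 1*53 = -12*(1 - 8) - 53 = -12*(-7) - 53 = 84 - 53 = 31)
1/(X(-66, W(U, 17)) + F) = 1/(31 - 99538) = 1/(-99507) = -1/99507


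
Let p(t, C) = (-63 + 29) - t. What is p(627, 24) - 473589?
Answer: -474250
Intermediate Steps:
p(t, C) = -34 - t
p(627, 24) - 473589 = (-34 - 1*627) - 473589 = (-34 - 627) - 473589 = -661 - 473589 = -474250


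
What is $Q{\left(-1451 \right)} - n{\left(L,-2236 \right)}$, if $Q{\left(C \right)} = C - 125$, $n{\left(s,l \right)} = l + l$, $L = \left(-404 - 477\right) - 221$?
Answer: $2896$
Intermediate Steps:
$L = -1102$ ($L = -881 - 221 = -1102$)
$n{\left(s,l \right)} = 2 l$
$Q{\left(C \right)} = -125 + C$
$Q{\left(-1451 \right)} - n{\left(L,-2236 \right)} = \left(-125 - 1451\right) - 2 \left(-2236\right) = -1576 - -4472 = -1576 + 4472 = 2896$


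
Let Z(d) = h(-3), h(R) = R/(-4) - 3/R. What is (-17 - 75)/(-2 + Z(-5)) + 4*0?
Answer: 368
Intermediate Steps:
h(R) = -3/R - R/4 (h(R) = R*(-1/4) - 3/R = -R/4 - 3/R = -3/R - R/4)
Z(d) = 7/4 (Z(d) = -3/(-3) - 1/4*(-3) = -3*(-1/3) + 3/4 = 1 + 3/4 = 7/4)
(-17 - 75)/(-2 + Z(-5)) + 4*0 = (-17 - 75)/(-2 + 7/4) + 4*0 = -92/(-1/4) + 0 = -92*(-4) + 0 = 368 + 0 = 368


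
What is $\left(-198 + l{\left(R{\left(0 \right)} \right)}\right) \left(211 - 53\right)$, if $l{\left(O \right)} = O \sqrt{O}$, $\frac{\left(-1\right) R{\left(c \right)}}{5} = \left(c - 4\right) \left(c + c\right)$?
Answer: $-31284$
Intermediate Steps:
$R{\left(c \right)} = - 10 c \left(-4 + c\right)$ ($R{\left(c \right)} = - 5 \left(c - 4\right) \left(c + c\right) = - 5 \left(-4 + c\right) 2 c = - 5 \cdot 2 c \left(-4 + c\right) = - 10 c \left(-4 + c\right)$)
$l{\left(O \right)} = O^{\frac{3}{2}}$
$\left(-198 + l{\left(R{\left(0 \right)} \right)}\right) \left(211 - 53\right) = \left(-198 + \left(10 \cdot 0 \left(4 - 0\right)\right)^{\frac{3}{2}}\right) \left(211 - 53\right) = \left(-198 + \left(10 \cdot 0 \left(4 + 0\right)\right)^{\frac{3}{2}}\right) \left(211 - 53\right) = \left(-198 + \left(10 \cdot 0 \cdot 4\right)^{\frac{3}{2}}\right) 158 = \left(-198 + 0^{\frac{3}{2}}\right) 158 = \left(-198 + 0\right) 158 = \left(-198\right) 158 = -31284$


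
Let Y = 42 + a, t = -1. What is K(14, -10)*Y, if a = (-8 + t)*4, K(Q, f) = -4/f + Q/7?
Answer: 72/5 ≈ 14.400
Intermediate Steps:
K(Q, f) = -4/f + Q/7 (K(Q, f) = -4/f + Q*(⅐) = -4/f + Q/7)
a = -36 (a = (-8 - 1)*4 = -9*4 = -36)
Y = 6 (Y = 42 - 36 = 6)
K(14, -10)*Y = (-4/(-10) + (⅐)*14)*6 = (-4*(-⅒) + 2)*6 = (⅖ + 2)*6 = (12/5)*6 = 72/5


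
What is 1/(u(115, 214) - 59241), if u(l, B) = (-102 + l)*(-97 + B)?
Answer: -1/57720 ≈ -1.7325e-5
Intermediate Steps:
1/(u(115, 214) - 59241) = 1/((9894 - 102*214 - 97*115 + 214*115) - 59241) = 1/((9894 - 21828 - 11155 + 24610) - 59241) = 1/(1521 - 59241) = 1/(-57720) = -1/57720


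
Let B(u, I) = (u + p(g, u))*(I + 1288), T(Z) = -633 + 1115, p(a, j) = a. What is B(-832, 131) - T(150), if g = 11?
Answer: -1165481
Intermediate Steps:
T(Z) = 482
B(u, I) = (11 + u)*(1288 + I) (B(u, I) = (u + 11)*(I + 1288) = (11 + u)*(1288 + I))
B(-832, 131) - T(150) = (14168 + 11*131 + 1288*(-832) + 131*(-832)) - 1*482 = (14168 + 1441 - 1071616 - 108992) - 482 = -1164999 - 482 = -1165481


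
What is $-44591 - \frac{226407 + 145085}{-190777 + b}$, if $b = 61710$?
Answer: $- \frac{5754855105}{129067} \approx -44588.0$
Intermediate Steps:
$-44591 - \frac{226407 + 145085}{-190777 + b} = -44591 - \frac{226407 + 145085}{-190777 + 61710} = -44591 - \frac{371492}{-129067} = -44591 - 371492 \left(- \frac{1}{129067}\right) = -44591 - - \frac{371492}{129067} = -44591 + \frac{371492}{129067} = - \frac{5754855105}{129067}$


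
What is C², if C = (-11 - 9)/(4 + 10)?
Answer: 100/49 ≈ 2.0408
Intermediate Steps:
C = -10/7 (C = -20/14 = -20*1/14 = -10/7 ≈ -1.4286)
C² = (-10/7)² = 100/49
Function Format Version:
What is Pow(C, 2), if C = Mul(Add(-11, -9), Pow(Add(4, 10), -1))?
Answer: Rational(100, 49) ≈ 2.0408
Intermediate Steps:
C = Rational(-10, 7) (C = Mul(-20, Pow(14, -1)) = Mul(-20, Rational(1, 14)) = Rational(-10, 7) ≈ -1.4286)
Pow(C, 2) = Pow(Rational(-10, 7), 2) = Rational(100, 49)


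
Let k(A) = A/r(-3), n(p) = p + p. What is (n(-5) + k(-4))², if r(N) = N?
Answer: 676/9 ≈ 75.111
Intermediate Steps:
n(p) = 2*p
k(A) = -A/3 (k(A) = A/(-3) = A*(-⅓) = -A/3)
(n(-5) + k(-4))² = (2*(-5) - ⅓*(-4))² = (-10 + 4/3)² = (-26/3)² = 676/9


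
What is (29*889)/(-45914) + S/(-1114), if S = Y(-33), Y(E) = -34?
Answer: -13579479/25574098 ≈ -0.53099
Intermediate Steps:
S = -34
(29*889)/(-45914) + S/(-1114) = (29*889)/(-45914) - 34/(-1114) = 25781*(-1/45914) - 34*(-1/1114) = -25781/45914 + 17/557 = -13579479/25574098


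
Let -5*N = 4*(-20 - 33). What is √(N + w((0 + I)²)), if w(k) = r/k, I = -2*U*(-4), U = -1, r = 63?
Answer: √69415/40 ≈ 6.5867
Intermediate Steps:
I = -8 (I = -2*(-1)*(-4) = 2*(-4) = -8)
N = 212/5 (N = -4*(-20 - 33)/5 = -4*(-53)/5 = -⅕*(-212) = 212/5 ≈ 42.400)
w(k) = 63/k
√(N + w((0 + I)²)) = √(212/5 + 63/((0 - 8)²)) = √(212/5 + 63/((-8)²)) = √(212/5 + 63/64) = √(13883/320) = √69415/40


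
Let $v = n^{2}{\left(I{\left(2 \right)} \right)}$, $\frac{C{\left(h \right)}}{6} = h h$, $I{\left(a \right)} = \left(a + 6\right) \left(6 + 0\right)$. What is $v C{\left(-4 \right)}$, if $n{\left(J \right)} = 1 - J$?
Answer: $212064$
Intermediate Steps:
$I{\left(a \right)} = 36 + 6 a$ ($I{\left(a \right)} = \left(6 + a\right) 6 = 36 + 6 a$)
$C{\left(h \right)} = 6 h^{2}$ ($C{\left(h \right)} = 6 h h = 6 h^{2}$)
$v = 2209$ ($v = \left(1 - \left(36 + 6 \cdot 2\right)\right)^{2} = \left(1 - \left(36 + 12\right)\right)^{2} = \left(1 - 48\right)^{2} = \left(-47\right)^{2} = 2209$)
$v C{\left(-4 \right)} = 2209 \cdot 6 \left(-4\right)^{2} = 2209 \cdot 6 \cdot 16 = 2209 \cdot 96 = 212064$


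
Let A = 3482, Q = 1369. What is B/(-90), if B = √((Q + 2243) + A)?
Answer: -√7094/90 ≈ -0.93584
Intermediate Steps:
B = √7094 (B = √((1369 + 2243) + 3482) = √(3612 + 3482) = √7094 ≈ 84.226)
B/(-90) = √7094/(-90) = √7094*(-1/90) = -√7094/90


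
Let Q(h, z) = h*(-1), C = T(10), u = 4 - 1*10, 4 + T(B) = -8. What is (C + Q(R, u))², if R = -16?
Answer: 16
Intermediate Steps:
T(B) = -12 (T(B) = -4 - 8 = -12)
u = -6 (u = 4 - 10 = -6)
C = -12
Q(h, z) = -h
(C + Q(R, u))² = (-12 - 1*(-16))² = (-12 + 16)² = 4² = 16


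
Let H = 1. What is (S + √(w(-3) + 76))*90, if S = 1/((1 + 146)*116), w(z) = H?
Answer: 15/2842 + 90*√77 ≈ 789.75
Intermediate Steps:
w(z) = 1
S = 1/17052 (S = (1/116)/147 = (1/147)*(1/116) = 1/17052 ≈ 5.8644e-5)
(S + √(w(-3) + 76))*90 = (1/17052 + √(1 + 76))*90 = (1/17052 + √77)*90 = 15/2842 + 90*√77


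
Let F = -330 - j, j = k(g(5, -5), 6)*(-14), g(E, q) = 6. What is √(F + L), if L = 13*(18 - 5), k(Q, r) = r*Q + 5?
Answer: √413 ≈ 20.322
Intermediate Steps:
k(Q, r) = 5 + Q*r (k(Q, r) = Q*r + 5 = 5 + Q*r)
j = -574 (j = (5 + 6*6)*(-14) = (5 + 36)*(-14) = 41*(-14) = -574)
L = 169 (L = 13*13 = 169)
F = 244 (F = -330 - 1*(-574) = -330 + 574 = 244)
√(F + L) = √(244 + 169) = √413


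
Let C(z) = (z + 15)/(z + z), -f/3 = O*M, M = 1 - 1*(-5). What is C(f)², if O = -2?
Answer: 289/576 ≈ 0.50174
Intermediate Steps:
M = 6 (M = 1 + 5 = 6)
f = 36 (f = -(-6)*6 = -3*(-12) = 36)
C(z) = (15 + z)/(2*z) (C(z) = (15 + z)/((2*z)) = (15 + z)*(1/(2*z)) = (15 + z)/(2*z))
C(f)² = ((½)*(15 + 36)/36)² = ((½)*(1/36)*51)² = (17/24)² = 289/576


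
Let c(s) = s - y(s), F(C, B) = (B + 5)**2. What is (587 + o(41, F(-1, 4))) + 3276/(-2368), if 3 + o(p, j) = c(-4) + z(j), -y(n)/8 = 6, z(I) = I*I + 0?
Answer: 4255069/592 ≈ 7187.6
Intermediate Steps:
z(I) = I**2 (z(I) = I**2 + 0 = I**2)
y(n) = -48 (y(n) = -8*6 = -48)
F(C, B) = (5 + B)**2
c(s) = 48 + s (c(s) = s - 1*(-48) = s + 48 = 48 + s)
o(p, j) = 41 + j**2 (o(p, j) = -3 + ((48 - 4) + j**2) = -3 + (44 + j**2) = 41 + j**2)
(587 + o(41, F(-1, 4))) + 3276/(-2368) = (587 + (41 + ((5 + 4)**2)**2)) + 3276/(-2368) = (587 + (41 + (9**2)**2)) + 3276*(-1/2368) = (587 + (41 + 81**2)) - 819/592 = (587 + (41 + 6561)) - 819/592 = (587 + 6602) - 819/592 = 7189 - 819/592 = 4255069/592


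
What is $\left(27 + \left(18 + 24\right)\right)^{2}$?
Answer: $4761$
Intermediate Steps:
$\left(27 + \left(18 + 24\right)\right)^{2} = \left(27 + 42\right)^{2} = 69^{2} = 4761$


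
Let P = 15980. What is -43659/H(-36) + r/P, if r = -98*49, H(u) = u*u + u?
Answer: -558509/15980 ≈ -34.951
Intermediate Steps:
H(u) = u + u² (H(u) = u² + u = u + u²)
r = -4802
-43659/H(-36) + r/P = -43659*(-1/(36*(1 - 36))) - 4802/15980 = -43659/((-36*(-35))) - 4802*1/15980 = -43659/1260 - 2401/7990 = -43659*1/1260 - 2401/7990 = -693/20 - 2401/7990 = -558509/15980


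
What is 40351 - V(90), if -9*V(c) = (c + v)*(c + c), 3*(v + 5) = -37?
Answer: 125413/3 ≈ 41804.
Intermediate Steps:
v = -52/3 (v = -5 + (⅓)*(-37) = -5 - 37/3 = -52/3 ≈ -17.333)
V(c) = -2*c*(-52/3 + c)/9 (V(c) = -(c - 52/3)*(c + c)/9 = -(-52/3 + c)*2*c/9 = -2*c*(-52/3 + c)/9)
40351 - V(90) = 40351 - 2*90*(52 - 3*90)/27 = 40351 - 2*90*(52 - 270)/27 = 40351 - 2*90*(-218)/27 = 40351 - 1*(-4360/3) = 40351 + 4360/3 = 125413/3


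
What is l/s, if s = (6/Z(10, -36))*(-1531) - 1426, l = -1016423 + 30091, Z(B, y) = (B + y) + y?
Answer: 30576292/39613 ≈ 771.88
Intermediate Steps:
Z(B, y) = B + 2*y
l = -986332
s = -39613/31 (s = (6/(10 + 2*(-36)))*(-1531) - 1426 = (6/(10 - 72))*(-1531) - 1426 = (6/(-62))*(-1531) - 1426 = (6*(-1/62))*(-1531) - 1426 = -3/31*(-1531) - 1426 = 4593/31 - 1426 = -39613/31 ≈ -1277.8)
l/s = -986332/(-39613/31) = -986332*(-31/39613) = 30576292/39613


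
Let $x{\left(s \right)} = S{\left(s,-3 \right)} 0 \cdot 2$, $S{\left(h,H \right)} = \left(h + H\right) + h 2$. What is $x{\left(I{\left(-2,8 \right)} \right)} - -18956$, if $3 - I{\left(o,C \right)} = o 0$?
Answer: $18956$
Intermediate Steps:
$I{\left(o,C \right)} = 3$ ($I{\left(o,C \right)} = 3 - o 0 = 3 - 0 = 3 + 0 = 3$)
$S{\left(h,H \right)} = H + 3 h$ ($S{\left(h,H \right)} = \left(H + h\right) + 2 h = H + 3 h$)
$x{\left(s \right)} = 0$ ($x{\left(s \right)} = \left(-3 + 3 s\right) 0 \cdot 2 = 0 \cdot 2 = 0$)
$x{\left(I{\left(-2,8 \right)} \right)} - -18956 = 0 - -18956 = 0 + 18956 = 18956$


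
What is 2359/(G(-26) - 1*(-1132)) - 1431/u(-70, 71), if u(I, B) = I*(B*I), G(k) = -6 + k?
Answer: 409561/191345 ≈ 2.1404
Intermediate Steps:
u(I, B) = B*I²
2359/(G(-26) - 1*(-1132)) - 1431/u(-70, 71) = 2359/((-6 - 26) - 1*(-1132)) - 1431/(71*(-70)²) = 2359/(-32 + 1132) - 1431/(71*4900) = 2359/1100 - 1431/347900 = 409561/191345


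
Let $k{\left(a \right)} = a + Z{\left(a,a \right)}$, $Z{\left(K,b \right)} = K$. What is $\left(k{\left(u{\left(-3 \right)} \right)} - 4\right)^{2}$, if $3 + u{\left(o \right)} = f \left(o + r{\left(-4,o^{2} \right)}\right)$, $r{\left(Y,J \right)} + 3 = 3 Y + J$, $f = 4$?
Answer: $6724$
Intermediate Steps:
$r{\left(Y,J \right)} = -3 + J + 3 Y$ ($r{\left(Y,J \right)} = -3 + \left(3 Y + J\right) = -3 + \left(J + 3 Y\right) = -3 + J + 3 Y$)
$u{\left(o \right)} = -63 + 4 o + 4 o^{2}$ ($u{\left(o \right)} = -3 + 4 \left(o + \left(-3 + o^{2} + 3 \left(-4\right)\right)\right) = -3 + 4 \left(o - \left(15 - o^{2}\right)\right) = -3 + 4 \left(o + \left(-15 + o^{2}\right)\right) = -3 + 4 \left(-15 + o + o^{2}\right) = -3 + \left(-60 + 4 o + 4 o^{2}\right) = -63 + 4 o + 4 o^{2}$)
$k{\left(a \right)} = 2 a$ ($k{\left(a \right)} = a + a = 2 a$)
$\left(k{\left(u{\left(-3 \right)} \right)} - 4\right)^{2} = \left(2 \left(-63 + 4 \left(-3\right) + 4 \left(-3\right)^{2}\right) - 4\right)^{2} = \left(2 \left(-63 - 12 + 4 \cdot 9\right) - 4\right)^{2} = \left(2 \left(-63 - 12 + 36\right) - 4\right)^{2} = \left(2 \left(-39\right) - 4\right)^{2} = \left(-78 - 4\right)^{2} = \left(-82\right)^{2} = 6724$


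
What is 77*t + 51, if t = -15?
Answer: -1104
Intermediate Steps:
77*t + 51 = 77*(-15) + 51 = -1155 + 51 = -1104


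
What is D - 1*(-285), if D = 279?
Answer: 564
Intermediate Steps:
D - 1*(-285) = 279 - 1*(-285) = 279 + 285 = 564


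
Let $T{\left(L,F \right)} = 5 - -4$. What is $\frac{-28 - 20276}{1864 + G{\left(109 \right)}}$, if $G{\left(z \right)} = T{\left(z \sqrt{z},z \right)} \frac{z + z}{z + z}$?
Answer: $- \frac{20304}{1873} \approx -10.84$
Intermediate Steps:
$T{\left(L,F \right)} = 9$ ($T{\left(L,F \right)} = 5 + 4 = 9$)
$G{\left(z \right)} = 9$ ($G{\left(z \right)} = 9 \frac{z + z}{z + z} = 9 \frac{2 z}{2 z} = 9 \cdot 2 z \frac{1}{2 z} = 9 \cdot 1 = 9$)
$\frac{-28 - 20276}{1864 + G{\left(109 \right)}} = \frac{-28 - 20276}{1864 + 9} = - \frac{20304}{1873}$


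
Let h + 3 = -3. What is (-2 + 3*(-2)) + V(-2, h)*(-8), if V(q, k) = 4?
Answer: -40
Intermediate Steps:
h = -6 (h = -3 - 3 = -6)
(-2 + 3*(-2)) + V(-2, h)*(-8) = (-2 + 3*(-2)) + 4*(-8) = (-2 - 6) - 32 = -8 - 32 = -40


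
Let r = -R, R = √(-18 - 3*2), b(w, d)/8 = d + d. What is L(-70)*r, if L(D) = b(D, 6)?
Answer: -192*I*√6 ≈ -470.3*I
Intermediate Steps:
b(w, d) = 16*d (b(w, d) = 8*(d + d) = 8*(2*d) = 16*d)
L(D) = 96 (L(D) = 16*6 = 96)
R = 2*I*√6 (R = √(-18 - 6) = √(-24) = 2*I*√6 ≈ 4.899*I)
r = -2*I*√6 ≈ -4.899*I
L(-70)*r = 96*(-2*I*√6) = -192*I*√6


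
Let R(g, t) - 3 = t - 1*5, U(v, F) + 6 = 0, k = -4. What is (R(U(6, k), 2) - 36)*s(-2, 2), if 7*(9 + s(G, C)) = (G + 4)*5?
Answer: 1908/7 ≈ 272.57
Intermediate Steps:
s(G, C) = -43/7 + 5*G/7 (s(G, C) = -9 + ((G + 4)*5)/7 = -9 + ((4 + G)*5)/7 = -9 + (20 + 5*G)/7 = -9 + (20/7 + 5*G/7) = -43/7 + 5*G/7)
U(v, F) = -6 (U(v, F) = -6 + 0 = -6)
R(g, t) = -2 + t (R(g, t) = 3 + (t - 1*5) = 3 + (t - 5) = 3 + (-5 + t) = -2 + t)
(R(U(6, k), 2) - 36)*s(-2, 2) = ((-2 + 2) - 36)*(-43/7 + (5/7)*(-2)) = (0 - 36)*(-43/7 - 10/7) = -36*(-53/7) = 1908/7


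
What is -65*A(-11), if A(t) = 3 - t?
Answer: -910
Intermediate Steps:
-65*A(-11) = -65*(3 - 1*(-11)) = -65*(3 + 11) = -65*14 = -910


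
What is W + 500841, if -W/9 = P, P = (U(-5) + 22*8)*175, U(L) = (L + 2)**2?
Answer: 209466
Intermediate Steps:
U(L) = (2 + L)**2
P = 32375 (P = ((2 - 5)**2 + 22*8)*175 = ((-3)**2 + 176)*175 = (9 + 176)*175 = 185*175 = 32375)
W = -291375 (W = -9*32375 = -291375)
W + 500841 = -291375 + 500841 = 209466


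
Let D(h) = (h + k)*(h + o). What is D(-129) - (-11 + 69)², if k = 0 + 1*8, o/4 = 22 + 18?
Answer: -7115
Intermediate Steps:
o = 160 (o = 4*(22 + 18) = 4*40 = 160)
k = 8 (k = 0 + 8 = 8)
D(h) = (8 + h)*(160 + h) (D(h) = (h + 8)*(h + 160) = (8 + h)*(160 + h))
D(-129) - (-11 + 69)² = (1280 + (-129)² + 168*(-129)) - (-11 + 69)² = (1280 + 16641 - 21672) - 1*58² = -3751 - 1*3364 = -3751 - 3364 = -7115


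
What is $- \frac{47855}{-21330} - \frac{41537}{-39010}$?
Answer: $\frac{137640388}{41604165} \approx 3.3083$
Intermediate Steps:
$- \frac{47855}{-21330} - \frac{41537}{-39010} = \left(-47855\right) \left(- \frac{1}{21330}\right) - - \frac{41537}{39010} = \frac{9571}{4266} + \frac{41537}{39010} = \frac{137640388}{41604165}$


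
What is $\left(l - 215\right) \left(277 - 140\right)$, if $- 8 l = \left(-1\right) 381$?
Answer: $- \frac{183443}{8} \approx -22930.0$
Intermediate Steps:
$l = \frac{381}{8}$ ($l = - \frac{\left(-1\right) 381}{8} = \left(- \frac{1}{8}\right) \left(-381\right) = \frac{381}{8} \approx 47.625$)
$\left(l - 215\right) \left(277 - 140\right) = \left(\frac{381}{8} - 215\right) \left(277 - 140\right) = \left(- \frac{1339}{8}\right) 137 = - \frac{183443}{8}$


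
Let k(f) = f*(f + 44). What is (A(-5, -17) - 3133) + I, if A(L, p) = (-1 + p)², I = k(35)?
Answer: -44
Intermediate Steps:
k(f) = f*(44 + f)
I = 2765 (I = 35*(44 + 35) = 35*79 = 2765)
(A(-5, -17) - 3133) + I = ((-1 - 17)² - 3133) + 2765 = ((-18)² - 3133) + 2765 = (324 - 3133) + 2765 = -2809 + 2765 = -44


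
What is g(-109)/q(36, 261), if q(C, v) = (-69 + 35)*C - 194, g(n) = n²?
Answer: -11881/1418 ≈ -8.3787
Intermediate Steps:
q(C, v) = -194 - 34*C (q(C, v) = -34*C - 194 = -194 - 34*C)
g(-109)/q(36, 261) = (-109)²/(-194 - 34*36) = 11881/(-194 - 1224) = 11881/(-1418) = 11881*(-1/1418) = -11881/1418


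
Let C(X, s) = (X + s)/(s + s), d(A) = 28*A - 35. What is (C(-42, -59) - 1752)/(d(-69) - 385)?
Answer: 206635/277536 ≈ 0.74453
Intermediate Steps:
d(A) = -35 + 28*A
C(X, s) = (X + s)/(2*s) (C(X, s) = (X + s)/((2*s)) = (X + s)*(1/(2*s)) = (X + s)/(2*s))
(C(-42, -59) - 1752)/(d(-69) - 385) = ((½)*(-42 - 59)/(-59) - 1752)/((-35 + 28*(-69)) - 385) = ((½)*(-1/59)*(-101) - 1752)/((-35 - 1932) - 385) = (101/118 - 1752)/(-1967 - 385) = -206635/118/(-2352) = -206635/118*(-1/2352) = 206635/277536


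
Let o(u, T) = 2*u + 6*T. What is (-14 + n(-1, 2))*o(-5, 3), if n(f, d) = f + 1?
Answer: -112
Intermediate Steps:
n(f, d) = 1 + f
(-14 + n(-1, 2))*o(-5, 3) = (-14 + (1 - 1))*(2*(-5) + 6*3) = (-14 + 0)*(-10 + 18) = -14*8 = -112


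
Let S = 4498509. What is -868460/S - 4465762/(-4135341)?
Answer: 785613919238/885850890789 ≈ 0.88685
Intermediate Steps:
-868460/S - 4465762/(-4135341) = -868460/4498509 - 4465762/(-4135341) = -868460*1/4498509 - 4465762*(-1/4135341) = -868460/4498509 + 637966/590763 = 785613919238/885850890789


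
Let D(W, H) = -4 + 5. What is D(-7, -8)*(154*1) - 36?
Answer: 118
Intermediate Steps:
D(W, H) = 1
D(-7, -8)*(154*1) - 36 = 1*(154*1) - 36 = 1*154 - 36 = 154 - 36 = 118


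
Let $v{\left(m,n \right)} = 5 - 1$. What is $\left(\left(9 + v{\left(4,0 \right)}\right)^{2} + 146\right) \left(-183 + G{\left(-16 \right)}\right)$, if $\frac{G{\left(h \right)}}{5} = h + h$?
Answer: $-108045$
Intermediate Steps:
$v{\left(m,n \right)} = 4$ ($v{\left(m,n \right)} = 5 - 1 = 4$)
$G{\left(h \right)} = 10 h$ ($G{\left(h \right)} = 5 \left(h + h\right) = 5 \cdot 2 h = 10 h$)
$\left(\left(9 + v{\left(4,0 \right)}\right)^{2} + 146\right) \left(-183 + G{\left(-16 \right)}\right) = \left(\left(9 + 4\right)^{2} + 146\right) \left(-183 + 10 \left(-16\right)\right) = \left(13^{2} + 146\right) \left(-183 - 160\right) = \left(169 + 146\right) \left(-343\right) = 315 \left(-343\right) = -108045$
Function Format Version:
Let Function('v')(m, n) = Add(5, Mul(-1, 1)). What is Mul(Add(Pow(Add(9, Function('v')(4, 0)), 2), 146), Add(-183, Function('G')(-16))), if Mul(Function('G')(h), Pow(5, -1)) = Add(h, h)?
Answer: -108045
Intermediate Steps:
Function('v')(m, n) = 4 (Function('v')(m, n) = Add(5, -1) = 4)
Function('G')(h) = Mul(10, h) (Function('G')(h) = Mul(5, Add(h, h)) = Mul(5, Mul(2, h)) = Mul(10, h))
Mul(Add(Pow(Add(9, Function('v')(4, 0)), 2), 146), Add(-183, Function('G')(-16))) = Mul(Add(Pow(Add(9, 4), 2), 146), Add(-183, Mul(10, -16))) = Mul(Add(Pow(13, 2), 146), Add(-183, -160)) = Mul(Add(169, 146), -343) = Mul(315, -343) = -108045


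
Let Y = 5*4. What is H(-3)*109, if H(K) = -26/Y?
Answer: -1417/10 ≈ -141.70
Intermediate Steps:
Y = 20
H(K) = -13/10 (H(K) = -26/20 = -26*1/20 = -13/10)
H(-3)*109 = -13/10*109 = -1417/10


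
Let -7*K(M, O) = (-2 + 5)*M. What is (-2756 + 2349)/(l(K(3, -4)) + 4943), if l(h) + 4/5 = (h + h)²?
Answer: -99715/1212459 ≈ -0.082242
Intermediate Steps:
K(M, O) = -3*M/7 (K(M, O) = -(-2 + 5)*M/7 = -3*M/7)
l(h) = -⅘ + 4*h² (l(h) = -⅘ + (h + h)² = -⅘ + (2*h)² = -⅘ + 4*h²)
(-2756 + 2349)/(l(K(3, -4)) + 4943) = (-2756 + 2349)/((-⅘ + 4*(-3/7*3)²) + 4943) = -407/((-⅘ + 4*(-9/7)²) + 4943) = -407/((-⅘ + 4*(81/49)) + 4943) = -407/((-⅘ + 324/49) + 4943) = -407/(1424/245 + 4943) = -407/1212459/245 = -407*245/1212459 = -99715/1212459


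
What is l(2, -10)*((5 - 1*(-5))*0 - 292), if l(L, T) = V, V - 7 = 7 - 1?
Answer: -3796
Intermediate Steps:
V = 13 (V = 7 + (7 - 1) = 7 + 6 = 13)
l(L, T) = 13
l(2, -10)*((5 - 1*(-5))*0 - 292) = 13*((5 - 1*(-5))*0 - 292) = 13*((5 + 5)*0 - 292) = 13*(10*0 - 292) = 13*(0 - 292) = 13*(-292) = -3796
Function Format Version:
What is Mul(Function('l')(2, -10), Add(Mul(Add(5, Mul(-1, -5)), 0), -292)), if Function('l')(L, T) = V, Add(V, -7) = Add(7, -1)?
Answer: -3796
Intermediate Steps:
V = 13 (V = Add(7, Add(7, -1)) = Add(7, 6) = 13)
Function('l')(L, T) = 13
Mul(Function('l')(2, -10), Add(Mul(Add(5, Mul(-1, -5)), 0), -292)) = Mul(13, Add(Mul(Add(5, Mul(-1, -5)), 0), -292)) = Mul(13, Add(Mul(Add(5, 5), 0), -292)) = Mul(13, Add(Mul(10, 0), -292)) = Mul(13, Add(0, -292)) = Mul(13, -292) = -3796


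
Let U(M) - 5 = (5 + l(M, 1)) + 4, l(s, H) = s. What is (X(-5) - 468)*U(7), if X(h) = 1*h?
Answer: -9933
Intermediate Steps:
X(h) = h
U(M) = 14 + M (U(M) = 5 + ((5 + M) + 4) = 5 + (9 + M) = 14 + M)
(X(-5) - 468)*U(7) = (-5 - 468)*(14 + 7) = -473*21 = -9933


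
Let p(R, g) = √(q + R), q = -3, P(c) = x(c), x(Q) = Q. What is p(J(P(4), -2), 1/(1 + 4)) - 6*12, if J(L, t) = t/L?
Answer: -72 + I*√14/2 ≈ -72.0 + 1.8708*I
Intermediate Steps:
P(c) = c
p(R, g) = √(-3 + R)
p(J(P(4), -2), 1/(1 + 4)) - 6*12 = √(-3 - 2/4) - 6*12 = √(-3 - 2*¼) - 72 = √(-3 - ½) - 72 = √(-7/2) - 72 = I*√14/2 - 72 = -72 + I*√14/2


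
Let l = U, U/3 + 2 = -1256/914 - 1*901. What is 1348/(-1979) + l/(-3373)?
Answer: 375866735/3050551319 ≈ 0.12321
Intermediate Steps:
U = -1239897/457 (U = -6 + 3*(-1256/914 - 1*901) = -6 + 3*(-1256*1/914 - 901) = -6 + 3*(-628/457 - 901) = -6 + 3*(-412385/457) = -6 - 1237155/457 = -1239897/457 ≈ -2713.1)
l = -1239897/457 ≈ -2713.1
1348/(-1979) + l/(-3373) = 1348/(-1979) - 1239897/457/(-3373) = 1348*(-1/1979) - 1239897/457*(-1/3373) = -1348/1979 + 1239897/1541461 = 375866735/3050551319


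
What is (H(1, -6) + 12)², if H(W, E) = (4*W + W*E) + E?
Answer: 16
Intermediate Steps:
H(W, E) = E + 4*W + E*W (H(W, E) = (4*W + E*W) + E = E + 4*W + E*W)
(H(1, -6) + 12)² = ((-6 + 4*1 - 6*1) + 12)² = ((-6 + 4 - 6) + 12)² = (-8 + 12)² = 4² = 16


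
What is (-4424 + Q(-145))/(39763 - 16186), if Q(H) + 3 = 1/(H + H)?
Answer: -1283831/6837330 ≈ -0.18777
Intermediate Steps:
Q(H) = -3 + 1/(2*H) (Q(H) = -3 + 1/(H + H) = -3 + 1/(2*H))
(-4424 + Q(-145))/(39763 - 16186) = (-4424 + (-3 + (1/2)/(-145)))/(39763 - 16186) = (-4424 + (-3 + (1/2)*(-1/145)))/23577 = (-4424 + (-3 - 1/290))*(1/23577) = (-4424 - 871/290)*(1/23577) = -1283831/290*1/23577 = -1283831/6837330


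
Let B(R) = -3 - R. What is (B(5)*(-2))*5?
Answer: 80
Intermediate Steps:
(B(5)*(-2))*5 = ((-3 - 1*5)*(-2))*5 = ((-3 - 5)*(-2))*5 = -8*(-2)*5 = 16*5 = 80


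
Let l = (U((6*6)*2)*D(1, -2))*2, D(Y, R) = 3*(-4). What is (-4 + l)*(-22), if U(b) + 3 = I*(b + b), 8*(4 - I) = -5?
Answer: 350152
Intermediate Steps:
I = 37/8 (I = 4 - ⅛*(-5) = 4 + 5/8 = 37/8 ≈ 4.6250)
D(Y, R) = -12
U(b) = -3 + 37*b/4 (U(b) = -3 + 37*(b + b)/8 = -3 + 37*(2*b)/8 = -3 + 37*b/4)
l = -15912 (l = ((-3 + 37*((6*6)*2)/4)*(-12))*2 = ((-3 + 37*(36*2)/4)*(-12))*2 = ((-3 + (37/4)*72)*(-12))*2 = ((-3 + 666)*(-12))*2 = (663*(-12))*2 = -7956*2 = -15912)
(-4 + l)*(-22) = (-4 - 15912)*(-22) = -15916*(-22) = 350152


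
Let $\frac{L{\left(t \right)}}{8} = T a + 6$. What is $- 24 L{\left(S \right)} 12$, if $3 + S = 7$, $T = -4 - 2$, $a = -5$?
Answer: $-82944$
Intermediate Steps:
$T = -6$ ($T = -4 - 2 = -6$)
$S = 4$ ($S = -3 + 7 = 4$)
$L{\left(t \right)} = 288$ ($L{\left(t \right)} = 8 \left(\left(-6\right) \left(-5\right) + 6\right) = 8 \left(30 + 6\right) = 8 \cdot 36 = 288$)
$- 24 L{\left(S \right)} 12 = \left(-24\right) 288 \cdot 12 = \left(-6912\right) 12 = -82944$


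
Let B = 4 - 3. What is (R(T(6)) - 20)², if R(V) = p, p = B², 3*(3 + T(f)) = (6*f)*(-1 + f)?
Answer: 361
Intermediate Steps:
T(f) = -3 + 2*f*(-1 + f) (T(f) = -3 + ((6*f)*(-1 + f))/3 = -3 + (6*f*(-1 + f))/3 = -3 + 2*f*(-1 + f))
B = 1
p = 1 (p = 1² = 1)
R(V) = 1
(R(T(6)) - 20)² = (1 - 20)² = (-19)² = 361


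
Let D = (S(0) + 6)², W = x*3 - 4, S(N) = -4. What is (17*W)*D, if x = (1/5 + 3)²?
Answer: 45424/25 ≈ 1817.0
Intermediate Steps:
x = 256/25 (x = (⅕ + 3)² = (16/5)² = 256/25 ≈ 10.240)
W = 668/25 (W = (256/25)*3 - 4 = 768/25 - 4 = 668/25 ≈ 26.720)
D = 4 (D = (-4 + 6)² = 2² = 4)
(17*W)*D = (17*(668/25))*4 = (11356/25)*4 = 45424/25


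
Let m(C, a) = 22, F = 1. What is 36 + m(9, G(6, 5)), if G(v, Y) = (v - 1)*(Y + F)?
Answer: 58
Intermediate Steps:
G(v, Y) = (1 + Y)*(-1 + v) (G(v, Y) = (v - 1)*(Y + 1) = (-1 + v)*(1 + Y) = (1 + Y)*(-1 + v))
36 + m(9, G(6, 5)) = 36 + 22 = 58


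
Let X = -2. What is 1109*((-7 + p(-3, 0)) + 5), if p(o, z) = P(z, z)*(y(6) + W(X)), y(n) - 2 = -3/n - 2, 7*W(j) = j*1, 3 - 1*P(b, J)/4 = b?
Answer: -88720/7 ≈ -12674.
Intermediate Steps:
P(b, J) = 12 - 4*b
W(j) = j/7 (W(j) = (j*1)/7 = j/7)
y(n) = -3/n (y(n) = 2 + (-3/n - 2) = 2 + (-2 - 3/n) = -3/n)
p(o, z) = -66/7 + 22*z/7 (p(o, z) = (12 - 4*z)*(-3/6 + (⅐)*(-2)) = (12 - 4*z)*(-3*⅙ - 2/7) = (12 - 4*z)*(-½ - 2/7) = (12 - 4*z)*(-11/14) = -66/7 + 22*z/7)
1109*((-7 + p(-3, 0)) + 5) = 1109*((-7 + (-66/7 + (22/7)*0)) + 5) = 1109*((-7 + (-66/7 + 0)) + 5) = 1109*((-7 - 66/7) + 5) = 1109*(-115/7 + 5) = 1109*(-80/7) = -88720/7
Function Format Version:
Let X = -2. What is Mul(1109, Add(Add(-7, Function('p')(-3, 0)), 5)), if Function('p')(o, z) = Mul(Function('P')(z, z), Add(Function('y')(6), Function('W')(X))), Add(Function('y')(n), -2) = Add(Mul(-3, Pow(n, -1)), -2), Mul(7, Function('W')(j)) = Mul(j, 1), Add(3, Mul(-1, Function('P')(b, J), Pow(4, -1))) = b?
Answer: Rational(-88720, 7) ≈ -12674.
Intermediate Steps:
Function('P')(b, J) = Add(12, Mul(-4, b))
Function('W')(j) = Mul(Rational(1, 7), j) (Function('W')(j) = Mul(Rational(1, 7), Mul(j, 1)) = Mul(Rational(1, 7), j))
Function('y')(n) = Mul(-3, Pow(n, -1)) (Function('y')(n) = Add(2, Add(Mul(-3, Pow(n, -1)), -2)) = Add(2, Add(-2, Mul(-3, Pow(n, -1)))) = Mul(-3, Pow(n, -1)))
Function('p')(o, z) = Add(Rational(-66, 7), Mul(Rational(22, 7), z)) (Function('p')(o, z) = Mul(Add(12, Mul(-4, z)), Add(Mul(-3, Pow(6, -1)), Mul(Rational(1, 7), -2))) = Mul(Add(12, Mul(-4, z)), Add(Mul(-3, Rational(1, 6)), Rational(-2, 7))) = Mul(Add(12, Mul(-4, z)), Add(Rational(-1, 2), Rational(-2, 7))) = Mul(Add(12, Mul(-4, z)), Rational(-11, 14)) = Add(Rational(-66, 7), Mul(Rational(22, 7), z)))
Mul(1109, Add(Add(-7, Function('p')(-3, 0)), 5)) = Mul(1109, Add(Add(-7, Add(Rational(-66, 7), Mul(Rational(22, 7), 0))), 5)) = Mul(1109, Add(Add(-7, Add(Rational(-66, 7), 0)), 5)) = Mul(1109, Add(Add(-7, Rational(-66, 7)), 5)) = Mul(1109, Add(Rational(-115, 7), 5)) = Mul(1109, Rational(-80, 7)) = Rational(-88720, 7)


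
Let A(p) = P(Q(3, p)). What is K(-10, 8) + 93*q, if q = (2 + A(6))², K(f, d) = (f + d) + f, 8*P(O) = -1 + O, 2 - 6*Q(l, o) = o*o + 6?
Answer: 17071/192 ≈ 88.911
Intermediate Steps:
Q(l, o) = -⅔ - o²/6 (Q(l, o) = ⅓ - (o*o + 6)/6 = ⅓ - (o² + 6)/6 = ⅓ - (6 + o²)/6 = ⅓ + (-1 - o²/6) = -⅔ - o²/6)
P(O) = -⅛ + O/8 (P(O) = (-1 + O)/8 = -⅛ + O/8)
A(p) = -5/24 - p²/48 (A(p) = -⅛ + (-⅔ - p²/6)/8 = -⅛ + (-1/12 - p²/48) = -5/24 - p²/48)
K(f, d) = d + 2*f (K(f, d) = (d + f) + f = d + 2*f)
q = 625/576 (q = (2 + (-5/24 - 1/48*6²))² = (2 + (-5/24 - 1/48*36))² = (2 + (-5/24 - ¾))² = (2 - 23/24)² = (25/24)² = 625/576 ≈ 1.0851)
K(-10, 8) + 93*q = (8 + 2*(-10)) + 93*(625/576) = (8 - 20) + 19375/192 = -12 + 19375/192 = 17071/192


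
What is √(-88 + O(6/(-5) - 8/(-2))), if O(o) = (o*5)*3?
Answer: I*√46 ≈ 6.7823*I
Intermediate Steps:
O(o) = 15*o (O(o) = (5*o)*3 = 15*o)
√(-88 + O(6/(-5) - 8/(-2))) = √(-88 + 15*(6/(-5) - 8/(-2))) = √(-88 + 15*(6*(-⅕) - 8*(-½))) = √(-88 + 15*(-6/5 + 4)) = √(-88 + 15*(14/5)) = √(-88 + 42) = √(-46) = I*√46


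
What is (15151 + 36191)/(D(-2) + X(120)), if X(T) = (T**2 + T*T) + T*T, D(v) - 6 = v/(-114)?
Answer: 2926494/2462743 ≈ 1.1883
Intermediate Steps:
D(v) = 6 - v/114 (D(v) = 6 + v/(-114) = 6 + v*(-1/114) = 6 - v/114)
X(T) = 3*T**2 (X(T) = (T**2 + T**2) + T**2 = 2*T**2 + T**2 = 3*T**2)
(15151 + 36191)/(D(-2) + X(120)) = (15151 + 36191)/((6 - 1/114*(-2)) + 3*120**2) = 51342/((6 + 1/57) + 3*14400) = 51342/(343/57 + 43200) = 51342/(2462743/57) = 51342*(57/2462743) = 2926494/2462743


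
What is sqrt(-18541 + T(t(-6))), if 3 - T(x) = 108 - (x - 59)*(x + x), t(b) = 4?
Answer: I*sqrt(19086) ≈ 138.15*I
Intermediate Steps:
T(x) = -105 + 2*x*(-59 + x) (T(x) = 3 - (108 - (x - 59)*(x + x)) = 3 - (108 - (-59 + x)*2*x) = 3 - (108 - 2*x*(-59 + x)) = 3 + (-108 + 2*x*(-59 + x)) = -105 + 2*x*(-59 + x))
sqrt(-18541 + T(t(-6))) = sqrt(-18541 + (-105 - 118*4 + 2*4**2)) = sqrt(-18541 + (-105 - 472 + 2*16)) = sqrt(-18541 + (-105 - 472 + 32)) = sqrt(-18541 - 545) = sqrt(-19086) = I*sqrt(19086)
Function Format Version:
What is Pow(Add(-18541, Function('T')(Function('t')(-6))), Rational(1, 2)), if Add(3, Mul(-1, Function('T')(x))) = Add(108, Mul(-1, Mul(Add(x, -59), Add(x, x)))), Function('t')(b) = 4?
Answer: Mul(I, Pow(19086, Rational(1, 2))) ≈ Mul(138.15, I)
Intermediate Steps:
Function('T')(x) = Add(-105, Mul(2, x, Add(-59, x))) (Function('T')(x) = Add(3, Mul(-1, Add(108, Mul(-1, Mul(Add(x, -59), Add(x, x)))))) = Add(3, Mul(-1, Add(108, Mul(-1, Mul(Add(-59, x), Mul(2, x)))))) = Add(3, Mul(-1, Add(108, Mul(-1, Mul(2, x, Add(-59, x)))))) = Add(3, Mul(-1, Add(108, Mul(-2, x, Add(-59, x))))) = Add(3, Add(-108, Mul(2, x, Add(-59, x)))) = Add(-105, Mul(2, x, Add(-59, x))))
Pow(Add(-18541, Function('T')(Function('t')(-6))), Rational(1, 2)) = Pow(Add(-18541, Add(-105, Mul(-118, 4), Mul(2, Pow(4, 2)))), Rational(1, 2)) = Pow(Add(-18541, Add(-105, -472, Mul(2, 16))), Rational(1, 2)) = Pow(Add(-18541, Add(-105, -472, 32)), Rational(1, 2)) = Pow(Add(-18541, -545), Rational(1, 2)) = Pow(-19086, Rational(1, 2)) = Mul(I, Pow(19086, Rational(1, 2)))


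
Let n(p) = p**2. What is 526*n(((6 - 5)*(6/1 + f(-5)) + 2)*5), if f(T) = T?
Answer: 118350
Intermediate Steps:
526*n(((6 - 5)*(6/1 + f(-5)) + 2)*5) = 526*(((6 - 5)*(6/1 - 5) + 2)*5)**2 = 526*((1*(6*1 - 5) + 2)*5)**2 = 526*((1*(6 - 5) + 2)*5)**2 = 526*((1*1 + 2)*5)**2 = 526*((1 + 2)*5)**2 = 526*(3*5)**2 = 526*15**2 = 526*225 = 118350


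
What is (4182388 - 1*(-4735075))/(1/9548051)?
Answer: 85144391514613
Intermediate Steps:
(4182388 - 1*(-4735075))/(1/9548051) = (4182388 + 4735075)/(1/9548051) = 8917463*9548051 = 85144391514613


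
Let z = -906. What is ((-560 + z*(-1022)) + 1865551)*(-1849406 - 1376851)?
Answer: -9004234865211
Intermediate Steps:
((-560 + z*(-1022)) + 1865551)*(-1849406 - 1376851) = ((-560 - 906*(-1022)) + 1865551)*(-1849406 - 1376851) = ((-560 + 925932) + 1865551)*(-3226257) = (925372 + 1865551)*(-3226257) = 2790923*(-3226257) = -9004234865211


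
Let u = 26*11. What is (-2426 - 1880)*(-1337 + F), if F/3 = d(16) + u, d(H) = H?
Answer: 1855886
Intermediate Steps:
u = 286
F = 906 (F = 3*(16 + 286) = 3*302 = 906)
(-2426 - 1880)*(-1337 + F) = (-2426 - 1880)*(-1337 + 906) = -4306*(-431) = 1855886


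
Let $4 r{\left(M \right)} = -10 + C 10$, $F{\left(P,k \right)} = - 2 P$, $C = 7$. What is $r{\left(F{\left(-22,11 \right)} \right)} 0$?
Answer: $0$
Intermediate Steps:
$r{\left(M \right)} = 15$ ($r{\left(M \right)} = \frac{-10 + 7 \cdot 10}{4} = \frac{-10 + 70}{4} = \frac{1}{4} \cdot 60 = 15$)
$r{\left(F{\left(-22,11 \right)} \right)} 0 = 15 \cdot 0 = 0$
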